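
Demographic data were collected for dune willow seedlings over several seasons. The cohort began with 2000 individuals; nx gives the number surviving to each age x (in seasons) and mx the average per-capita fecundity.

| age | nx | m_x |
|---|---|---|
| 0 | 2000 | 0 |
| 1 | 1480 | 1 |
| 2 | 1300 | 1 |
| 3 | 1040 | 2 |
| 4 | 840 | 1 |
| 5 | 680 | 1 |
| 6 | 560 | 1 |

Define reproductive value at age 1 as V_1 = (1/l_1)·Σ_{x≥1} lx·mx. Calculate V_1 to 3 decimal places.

4.689

lx = nx/n0 = nx/2000: 1, 0.74, 0.65, 0.52, 0.42, 0.34, 0.28
lx·mx for x ≥ 1: 0.74, 0.65, 1.04, 0.42, 0.34, 0.28 → sum = 3.47
V_1 = 3.47 / l_1 = 3.47 / 0.74 = 4.689189… → 4.689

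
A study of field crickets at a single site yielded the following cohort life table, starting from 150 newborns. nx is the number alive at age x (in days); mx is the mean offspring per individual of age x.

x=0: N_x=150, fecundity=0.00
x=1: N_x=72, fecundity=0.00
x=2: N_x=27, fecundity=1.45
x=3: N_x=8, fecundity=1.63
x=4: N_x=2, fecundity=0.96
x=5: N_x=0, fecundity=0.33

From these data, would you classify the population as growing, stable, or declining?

lx = nx/n0 = nx/150: 1, 0.48, 0.18, 0.05333…, 0.01333…, 0
R0 = Σ lx·mx = 0 + 0 + 0.261 + 0.086933… + 0.0128… + 0 = 0.360733…
R0 < 1, so the population is declining.

declining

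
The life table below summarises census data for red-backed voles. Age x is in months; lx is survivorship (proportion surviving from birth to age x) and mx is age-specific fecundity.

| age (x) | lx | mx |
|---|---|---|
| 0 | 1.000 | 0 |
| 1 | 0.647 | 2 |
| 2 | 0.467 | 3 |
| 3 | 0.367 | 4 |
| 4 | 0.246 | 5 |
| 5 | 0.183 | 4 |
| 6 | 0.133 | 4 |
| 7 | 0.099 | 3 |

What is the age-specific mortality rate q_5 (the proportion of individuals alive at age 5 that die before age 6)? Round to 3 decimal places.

q_5 = (l_5 − l_6) / l_5 = (0.183 − 0.133) / 0.183
     = 0.05 / 0.183 = 0.273224… → 0.273

0.273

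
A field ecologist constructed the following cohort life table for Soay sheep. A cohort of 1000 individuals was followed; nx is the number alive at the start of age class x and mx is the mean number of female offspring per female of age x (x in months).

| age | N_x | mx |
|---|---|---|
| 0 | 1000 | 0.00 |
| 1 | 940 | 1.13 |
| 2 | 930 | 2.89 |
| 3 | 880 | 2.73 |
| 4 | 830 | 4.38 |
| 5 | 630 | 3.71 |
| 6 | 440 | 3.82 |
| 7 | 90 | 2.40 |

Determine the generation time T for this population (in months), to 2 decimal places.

3.67

lx = nx/n0 = nx/1000: 1, 0.94, 0.93, 0.88, 0.83, 0.63, 0.44, 0.09
lx·mx: 0, 1.0622, 2.6877, 2.4024, 3.6354, 2.3373, 1.6808, 0.216 → R0 = 14.0218
x·lx·mx: 0, 1.0622, 5.3754, 7.2072, 14.5416, 11.6865, 10.0848, 1.512 → Σ = 51.4697
T = 51.4697 / 14.0218 = 3.670691… → 3.67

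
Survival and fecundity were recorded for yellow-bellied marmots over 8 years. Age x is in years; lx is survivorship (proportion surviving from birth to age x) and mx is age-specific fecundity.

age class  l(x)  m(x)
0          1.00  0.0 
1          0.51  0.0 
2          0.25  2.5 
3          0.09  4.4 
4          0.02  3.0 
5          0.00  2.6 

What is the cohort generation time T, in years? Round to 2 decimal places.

2.48

lx·mx: 0, 0, 0.625, 0.396, 0.06, 0 → R0 = 1.081
x·lx·mx: 0, 0, 1.25, 1.188, 0.24, 0 → Σ = 2.678
T = 2.678 / 1.081 = 2.477336… → 2.48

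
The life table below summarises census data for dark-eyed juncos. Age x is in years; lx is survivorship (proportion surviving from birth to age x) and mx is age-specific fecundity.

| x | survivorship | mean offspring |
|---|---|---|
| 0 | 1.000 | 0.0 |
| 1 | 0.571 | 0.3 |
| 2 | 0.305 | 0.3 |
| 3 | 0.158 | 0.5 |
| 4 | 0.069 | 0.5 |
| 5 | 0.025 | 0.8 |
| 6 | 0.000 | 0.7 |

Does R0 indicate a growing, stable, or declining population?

declining

R0 = Σ lx·mx = 0 + 0.1713 + 0.0915 + 0.079 + 0.0345 + 0.02 + 0 = 0.3963
R0 < 1, so the population is declining.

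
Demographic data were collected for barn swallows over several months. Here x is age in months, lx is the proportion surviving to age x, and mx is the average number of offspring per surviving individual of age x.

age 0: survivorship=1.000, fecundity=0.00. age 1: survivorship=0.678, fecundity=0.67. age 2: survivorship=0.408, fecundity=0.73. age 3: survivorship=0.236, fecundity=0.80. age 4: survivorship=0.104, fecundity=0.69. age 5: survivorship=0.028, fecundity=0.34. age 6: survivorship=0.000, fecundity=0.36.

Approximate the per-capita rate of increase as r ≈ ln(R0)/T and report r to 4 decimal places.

R0 = Σ lx·mx = 0 + 0.45426 + 0.29784 + 0.1888 + 0.07176 + 0.00952 + 0 = 1.02218
Σ x·lx·mx = 1.95098; T = 1.95098/1.02218 = 1.90865…
r ≈ ln(R0)/T = ln(1.02218)/1.90865… = 0.011494… → 0.0115

0.0115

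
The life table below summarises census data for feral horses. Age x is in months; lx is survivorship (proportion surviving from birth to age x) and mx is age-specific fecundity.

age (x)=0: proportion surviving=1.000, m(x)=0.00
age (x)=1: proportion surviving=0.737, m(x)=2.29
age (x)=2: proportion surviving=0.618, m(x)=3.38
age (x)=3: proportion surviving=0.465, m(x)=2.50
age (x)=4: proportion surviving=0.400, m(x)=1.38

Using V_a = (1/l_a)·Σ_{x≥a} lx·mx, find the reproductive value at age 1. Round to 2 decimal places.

7.45

lx·mx for x ≥ 1: 1.68773, 2.08884, 1.1625, 0.552 → sum = 5.49107
V_1 = 5.49107 / l_1 = 5.49107 / 0.737 = 7.45057… → 7.45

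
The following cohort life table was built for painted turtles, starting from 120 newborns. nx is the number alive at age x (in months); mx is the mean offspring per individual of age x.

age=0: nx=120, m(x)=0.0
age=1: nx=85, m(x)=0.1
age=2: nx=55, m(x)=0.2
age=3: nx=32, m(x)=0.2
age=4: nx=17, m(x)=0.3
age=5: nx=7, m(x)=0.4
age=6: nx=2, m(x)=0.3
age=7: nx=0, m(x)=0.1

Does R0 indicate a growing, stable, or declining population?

lx = nx/n0 = nx/120: 1, 0.70833…, 0.45833…, 0.26667…, 0.14167…, 0.05833…, 0.01667…, 0
R0 = Σ lx·mx = 0 + 0.070833… + 0.091667… + 0.053333… + 0.0425… + 0.023333… + 0.005… + 0 = 0.286667…
R0 < 1, so the population is declining.

declining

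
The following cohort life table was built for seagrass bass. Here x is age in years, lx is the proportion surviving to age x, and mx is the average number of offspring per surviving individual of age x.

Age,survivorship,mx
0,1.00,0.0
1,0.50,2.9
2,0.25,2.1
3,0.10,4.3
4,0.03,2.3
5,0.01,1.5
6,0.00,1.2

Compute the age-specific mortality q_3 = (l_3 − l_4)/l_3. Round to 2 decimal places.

0.70

q_3 = (l_3 − l_4) / l_3 = (0.1 − 0.03) / 0.1
     = 0.07 / 0.1 = 0.7 → 0.70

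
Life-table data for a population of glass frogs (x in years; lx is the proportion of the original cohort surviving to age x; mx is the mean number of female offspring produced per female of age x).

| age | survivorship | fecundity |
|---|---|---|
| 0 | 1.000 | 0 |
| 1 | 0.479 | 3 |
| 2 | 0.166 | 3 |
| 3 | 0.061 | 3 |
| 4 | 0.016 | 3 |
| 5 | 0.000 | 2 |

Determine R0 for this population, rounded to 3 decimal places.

lx·mx by age: 0, 1.437, 0.498, 0.183, 0.048, 0
R0 = Σ lx·mx = 2.166 → 2.166

2.166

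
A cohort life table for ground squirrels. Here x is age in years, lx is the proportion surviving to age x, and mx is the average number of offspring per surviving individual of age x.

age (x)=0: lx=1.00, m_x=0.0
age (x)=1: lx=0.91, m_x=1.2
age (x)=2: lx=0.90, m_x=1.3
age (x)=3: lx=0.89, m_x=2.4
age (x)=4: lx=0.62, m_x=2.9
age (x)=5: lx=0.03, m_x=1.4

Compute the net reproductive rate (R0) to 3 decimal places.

6.238

lx·mx by age: 0, 1.092, 1.17, 2.136, 1.798, 0.042
R0 = Σ lx·mx = 6.238 → 6.238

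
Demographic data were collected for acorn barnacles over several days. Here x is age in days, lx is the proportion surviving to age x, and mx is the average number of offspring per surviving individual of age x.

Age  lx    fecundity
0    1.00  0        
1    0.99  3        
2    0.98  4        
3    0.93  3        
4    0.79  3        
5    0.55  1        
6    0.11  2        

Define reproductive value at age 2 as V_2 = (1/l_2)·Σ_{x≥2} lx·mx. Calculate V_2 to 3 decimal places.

lx·mx for x ≥ 2: 3.92, 2.79, 2.37, 0.55, 0.22 → sum = 9.85
V_2 = 9.85 / l_2 = 9.85 / 0.98 = 10.05102… → 10.051

10.051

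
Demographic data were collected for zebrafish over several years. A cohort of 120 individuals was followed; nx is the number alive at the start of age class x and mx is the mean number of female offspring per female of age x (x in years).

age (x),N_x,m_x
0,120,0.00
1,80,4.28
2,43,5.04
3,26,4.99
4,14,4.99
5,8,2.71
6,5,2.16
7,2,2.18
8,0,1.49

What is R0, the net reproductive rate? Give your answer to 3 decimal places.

6.630

lx = nx/n0 = nx/120: 1, 0.66667…, 0.35833…, 0.21667…, 0.11667…, 0.06667…, 0.04167…, 0.01667…, 0
lx·mx by age: 0, 2.853333…, 1.806…, 1.081167…, 0.582167…, 0.180667…, 0.09…, 0.036333…, 0
R0 = Σ lx·mx = 6.629667… → 6.630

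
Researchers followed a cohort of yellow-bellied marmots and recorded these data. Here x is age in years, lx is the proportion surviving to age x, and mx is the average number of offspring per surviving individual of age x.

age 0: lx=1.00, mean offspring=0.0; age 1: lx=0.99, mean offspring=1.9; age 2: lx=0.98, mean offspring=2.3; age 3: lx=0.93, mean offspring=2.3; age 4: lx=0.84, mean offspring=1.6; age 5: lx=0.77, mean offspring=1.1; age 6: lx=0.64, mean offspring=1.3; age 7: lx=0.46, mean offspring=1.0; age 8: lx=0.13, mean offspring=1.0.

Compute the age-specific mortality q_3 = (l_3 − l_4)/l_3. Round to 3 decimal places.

0.097

q_3 = (l_3 − l_4) / l_3 = (0.93 − 0.84) / 0.93
     = 0.09 / 0.93 = 0.096774… → 0.097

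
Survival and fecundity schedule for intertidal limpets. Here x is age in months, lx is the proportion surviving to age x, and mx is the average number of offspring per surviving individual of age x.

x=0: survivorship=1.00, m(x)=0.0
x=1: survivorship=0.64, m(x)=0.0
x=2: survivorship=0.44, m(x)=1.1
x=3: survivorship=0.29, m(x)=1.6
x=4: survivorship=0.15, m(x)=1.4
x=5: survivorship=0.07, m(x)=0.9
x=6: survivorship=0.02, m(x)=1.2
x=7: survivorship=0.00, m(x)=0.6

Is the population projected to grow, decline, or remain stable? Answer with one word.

growing

R0 = Σ lx·mx = 0 + 0 + 0.484 + 0.464 + 0.21 + 0.063 + 0.024 + 0 = 1.245
R0 > 1, so the population is growing.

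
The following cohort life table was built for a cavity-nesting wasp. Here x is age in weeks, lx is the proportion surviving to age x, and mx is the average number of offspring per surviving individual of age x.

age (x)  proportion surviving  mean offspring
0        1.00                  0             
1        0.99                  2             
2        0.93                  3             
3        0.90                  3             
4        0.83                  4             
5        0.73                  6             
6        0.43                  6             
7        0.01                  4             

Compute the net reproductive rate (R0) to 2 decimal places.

17.79

lx·mx by age: 0, 1.98, 2.79, 2.7, 3.32, 4.38, 2.58, 0.04
R0 = Σ lx·mx = 17.79 → 17.79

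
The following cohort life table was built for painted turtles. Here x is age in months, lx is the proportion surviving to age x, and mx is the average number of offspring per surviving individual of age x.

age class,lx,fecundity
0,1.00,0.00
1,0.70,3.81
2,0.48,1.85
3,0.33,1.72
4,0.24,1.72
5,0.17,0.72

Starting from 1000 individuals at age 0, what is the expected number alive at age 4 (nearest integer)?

240

Expected survivors = N0 · l_4 = 1000 × 0.24 = 240 → 240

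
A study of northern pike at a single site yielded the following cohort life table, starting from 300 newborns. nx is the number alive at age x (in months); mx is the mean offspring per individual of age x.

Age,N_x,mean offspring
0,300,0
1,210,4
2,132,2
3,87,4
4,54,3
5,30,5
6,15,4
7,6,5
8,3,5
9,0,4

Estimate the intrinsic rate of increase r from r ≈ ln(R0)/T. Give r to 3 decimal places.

0.760

lx = nx/n0 = nx/300: 1, 0.7, 0.44, 0.29, 0.18, 0.1, 0.05, 0.02, 0.01, 0
R0 = Σ lx·mx = 0 + 2.8 + 0.88 + 1.16 + 0.54 + 0.5 + 0.2 + 0.1 + 0.05 + 0 = 6.23
Σ x·lx·mx = 15; T = 15/6.23 = 2.4077…
r ≈ ln(R0)/T = ln(6.23)/2.4077… = 0.7598… → 0.760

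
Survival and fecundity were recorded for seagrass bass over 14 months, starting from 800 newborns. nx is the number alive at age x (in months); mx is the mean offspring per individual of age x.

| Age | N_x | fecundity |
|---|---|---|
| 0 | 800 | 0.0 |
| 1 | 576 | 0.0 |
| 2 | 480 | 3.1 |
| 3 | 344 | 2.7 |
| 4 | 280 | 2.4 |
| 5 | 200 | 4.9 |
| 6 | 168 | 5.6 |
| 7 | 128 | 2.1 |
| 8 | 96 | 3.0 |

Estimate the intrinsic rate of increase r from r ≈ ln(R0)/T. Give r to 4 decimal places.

0.4658

lx = nx/n0 = nx/800: 1, 0.72, 0.6, 0.43, 0.35, 0.25, 0.21, 0.16, 0.12
R0 = Σ lx·mx = 0 + 0 + 1.86 + 1.161 + 0.84 + 1.225 + 1.176 + 0.336 + 0.36 = 6.958
Σ x·lx·mx = 28.976; T = 28.976/6.958 = 4.16442…
r ≈ ln(R0)/T = ln(6.958)/4.16442… = 0.465826… → 0.4658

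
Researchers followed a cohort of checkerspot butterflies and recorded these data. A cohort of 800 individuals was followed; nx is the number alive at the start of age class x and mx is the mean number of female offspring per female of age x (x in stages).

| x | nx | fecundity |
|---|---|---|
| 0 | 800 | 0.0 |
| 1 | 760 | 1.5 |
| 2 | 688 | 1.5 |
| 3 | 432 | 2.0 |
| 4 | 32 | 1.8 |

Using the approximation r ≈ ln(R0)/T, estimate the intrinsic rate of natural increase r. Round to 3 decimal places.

lx = nx/n0 = nx/800: 1, 0.95, 0.86, 0.54, 0.04
R0 = Σ lx·mx = 0 + 1.425 + 1.29 + 1.08 + 0.072 = 3.867
Σ x·lx·mx = 7.533; T = 7.533/3.867 = 1.94802…
r ≈ ln(R0)/T = ln(3.867)/1.94802… = 0.69428… → 0.694

0.694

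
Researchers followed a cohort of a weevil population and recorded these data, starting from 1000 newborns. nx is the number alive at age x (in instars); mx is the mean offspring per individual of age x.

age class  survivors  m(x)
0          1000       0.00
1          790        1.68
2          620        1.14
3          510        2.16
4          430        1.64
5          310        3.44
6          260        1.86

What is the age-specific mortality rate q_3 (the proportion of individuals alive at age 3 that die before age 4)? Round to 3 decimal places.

lx = nx/n0 = nx/1000: 1, 0.79, 0.62, 0.51, 0.43, 0.31, 0.26
q_3 = (l_3 − l_4) / l_3 = (0.51 − 0.43) / 0.51
     = 0.08 / 0.51 = 0.156863… → 0.157

0.157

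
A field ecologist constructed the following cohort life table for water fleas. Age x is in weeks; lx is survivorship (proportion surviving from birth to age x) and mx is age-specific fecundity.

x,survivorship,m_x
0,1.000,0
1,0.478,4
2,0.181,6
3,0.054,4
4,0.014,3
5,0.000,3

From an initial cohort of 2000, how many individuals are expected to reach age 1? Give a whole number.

956

Expected survivors = N0 · l_1 = 2000 × 0.478 = 956 → 956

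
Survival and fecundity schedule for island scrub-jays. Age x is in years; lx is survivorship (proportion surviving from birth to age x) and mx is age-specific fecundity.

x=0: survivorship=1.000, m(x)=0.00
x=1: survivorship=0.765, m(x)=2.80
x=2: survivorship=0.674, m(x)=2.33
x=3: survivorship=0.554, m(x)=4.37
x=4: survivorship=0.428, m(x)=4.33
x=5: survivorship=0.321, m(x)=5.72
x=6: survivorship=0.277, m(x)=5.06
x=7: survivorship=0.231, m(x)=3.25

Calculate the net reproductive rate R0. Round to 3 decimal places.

lx·mx by age: 0, 2.142, 1.57042, 2.42098, 1.85324, 1.83612, 1.40162, 0.75075
R0 = Σ lx·mx = 11.97513 → 11.975

11.975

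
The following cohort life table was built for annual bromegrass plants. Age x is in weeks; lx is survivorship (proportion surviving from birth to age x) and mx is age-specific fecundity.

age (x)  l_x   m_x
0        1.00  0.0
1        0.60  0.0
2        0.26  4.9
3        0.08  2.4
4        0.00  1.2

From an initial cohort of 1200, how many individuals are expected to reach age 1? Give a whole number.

720

Expected survivors = N0 · l_1 = 1200 × 0.60 = 720 → 720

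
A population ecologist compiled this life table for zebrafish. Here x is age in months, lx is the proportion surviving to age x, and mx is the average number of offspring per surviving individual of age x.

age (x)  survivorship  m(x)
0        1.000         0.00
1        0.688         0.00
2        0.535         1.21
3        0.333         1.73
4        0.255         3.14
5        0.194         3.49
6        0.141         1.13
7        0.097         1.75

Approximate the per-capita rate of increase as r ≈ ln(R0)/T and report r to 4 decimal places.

R0 = Σ lx·mx = 0 + 0 + 0.64735 + 0.57609 + 0.8007 + 0.67706 + 0.15933 + 0.16975 = 3.03028
Σ x·lx·mx = 11.7553; T = 11.7553/3.03028 = 3.87928…
r ≈ ln(R0)/T = ln(3.03028)/3.87928… = 0.285789… → 0.2858

0.2858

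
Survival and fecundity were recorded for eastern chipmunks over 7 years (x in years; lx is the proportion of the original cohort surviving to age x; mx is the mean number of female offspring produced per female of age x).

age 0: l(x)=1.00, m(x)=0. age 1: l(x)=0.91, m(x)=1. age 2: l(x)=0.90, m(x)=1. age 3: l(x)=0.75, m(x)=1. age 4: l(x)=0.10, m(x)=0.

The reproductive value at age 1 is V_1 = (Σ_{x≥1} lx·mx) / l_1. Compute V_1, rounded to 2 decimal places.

2.81

lx·mx for x ≥ 1: 0.91, 0.9, 0.75, 0 → sum = 2.56
V_1 = 2.56 / l_1 = 2.56 / 0.91 = 2.813187… → 2.81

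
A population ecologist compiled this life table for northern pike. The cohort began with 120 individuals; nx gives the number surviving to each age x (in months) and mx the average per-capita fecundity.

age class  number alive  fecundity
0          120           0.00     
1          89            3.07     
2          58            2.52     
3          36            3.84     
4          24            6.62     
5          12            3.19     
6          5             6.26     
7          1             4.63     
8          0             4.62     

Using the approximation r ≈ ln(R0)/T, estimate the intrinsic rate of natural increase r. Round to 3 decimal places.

lx = nx/n0 = nx/120: 1, 0.74167…, 0.48333…, 0.3, 0.2, 0.1, 0.04167…, 0.00833…, 0
R0 = Σ lx·mx = 0 + 2.27692… + 1.218… + 1.152 + 1.324 + 0.319 + 0.26083… + 0.03858… + 0 = 6.589333…
Σ x·lx·mx = 16.895…; T = 16.895…/6.589333… = 2.56399…
r ≈ ln(R0)/T = ln(6.589333…)/2.56399… = 0.73536… → 0.735

0.735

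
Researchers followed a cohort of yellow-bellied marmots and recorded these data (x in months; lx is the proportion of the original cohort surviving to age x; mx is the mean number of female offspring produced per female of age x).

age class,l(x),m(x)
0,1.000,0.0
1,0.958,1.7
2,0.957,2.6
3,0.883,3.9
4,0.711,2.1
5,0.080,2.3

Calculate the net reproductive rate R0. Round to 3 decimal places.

9.238

lx·mx by age: 0, 1.6286, 2.4882, 3.4437, 1.4931, 0.184
R0 = Σ lx·mx = 9.2376 → 9.238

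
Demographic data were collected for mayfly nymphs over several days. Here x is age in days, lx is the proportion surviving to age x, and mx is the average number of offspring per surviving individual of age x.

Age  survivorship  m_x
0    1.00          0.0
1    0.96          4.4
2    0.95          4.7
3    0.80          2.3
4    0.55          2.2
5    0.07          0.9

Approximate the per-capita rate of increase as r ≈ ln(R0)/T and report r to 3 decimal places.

R0 = Σ lx·mx = 0 + 4.224 + 4.465 + 1.84 + 1.21 + 0.063 = 11.802
Σ x·lx·mx = 23.829; T = 23.829/11.802 = 2.01906…
r ≈ ln(R0)/T = ln(11.802)/2.01906… = 1.22248… → 1.222

1.222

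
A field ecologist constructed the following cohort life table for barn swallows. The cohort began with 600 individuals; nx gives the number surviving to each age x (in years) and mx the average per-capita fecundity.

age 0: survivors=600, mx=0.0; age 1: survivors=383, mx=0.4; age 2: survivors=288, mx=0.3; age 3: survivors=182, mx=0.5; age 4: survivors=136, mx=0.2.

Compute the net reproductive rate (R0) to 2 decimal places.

0.60

lx = nx/n0 = nx/600: 1, 0.63833…, 0.48, 0.30333…, 0.22667…
lx·mx by age: 0, 0.255333…, 0.144, 0.151667…, 0.045333…
R0 = Σ lx·mx = 0.596333… → 0.60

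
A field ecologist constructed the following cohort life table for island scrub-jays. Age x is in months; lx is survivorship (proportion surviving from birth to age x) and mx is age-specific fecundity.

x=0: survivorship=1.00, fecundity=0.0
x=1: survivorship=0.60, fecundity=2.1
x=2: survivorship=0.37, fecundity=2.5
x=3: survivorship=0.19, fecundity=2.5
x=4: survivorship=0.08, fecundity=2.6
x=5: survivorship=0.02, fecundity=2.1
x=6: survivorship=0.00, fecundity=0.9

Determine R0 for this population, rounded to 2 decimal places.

2.91

lx·mx by age: 0, 1.26, 0.925, 0.475, 0.208, 0.042, 0
R0 = Σ lx·mx = 2.91 → 2.91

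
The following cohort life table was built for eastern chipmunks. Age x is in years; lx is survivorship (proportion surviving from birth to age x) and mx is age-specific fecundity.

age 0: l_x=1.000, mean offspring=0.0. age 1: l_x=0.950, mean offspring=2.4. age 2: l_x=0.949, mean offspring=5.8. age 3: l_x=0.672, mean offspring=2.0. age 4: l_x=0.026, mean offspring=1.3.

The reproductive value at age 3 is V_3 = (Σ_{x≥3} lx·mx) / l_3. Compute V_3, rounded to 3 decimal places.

2.050

lx·mx for x ≥ 3: 1.344, 0.0338 → sum = 1.3778
V_3 = 1.3778 / l_3 = 1.3778 / 0.672 = 2.050298… → 2.050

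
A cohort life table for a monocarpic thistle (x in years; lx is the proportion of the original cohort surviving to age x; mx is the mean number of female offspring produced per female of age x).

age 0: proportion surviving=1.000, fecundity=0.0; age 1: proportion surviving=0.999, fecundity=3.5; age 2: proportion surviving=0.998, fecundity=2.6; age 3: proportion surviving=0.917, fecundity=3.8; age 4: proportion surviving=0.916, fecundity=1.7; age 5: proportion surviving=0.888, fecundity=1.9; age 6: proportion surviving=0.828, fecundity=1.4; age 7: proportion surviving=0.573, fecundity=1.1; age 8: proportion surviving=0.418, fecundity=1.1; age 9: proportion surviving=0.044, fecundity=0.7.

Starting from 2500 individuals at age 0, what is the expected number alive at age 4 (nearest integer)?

2290

Expected survivors = N0 · l_4 = 2500 × 0.916 = 2290 → 2290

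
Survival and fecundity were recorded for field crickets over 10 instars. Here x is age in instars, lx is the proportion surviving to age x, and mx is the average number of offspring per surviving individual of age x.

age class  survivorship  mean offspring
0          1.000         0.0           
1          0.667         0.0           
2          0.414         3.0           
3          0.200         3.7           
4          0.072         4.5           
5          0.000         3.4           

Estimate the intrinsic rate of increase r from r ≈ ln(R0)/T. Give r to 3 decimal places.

R0 = Σ lx·mx = 0 + 0 + 1.242 + 0.74 + 0.324 + 0 = 2.306
Σ x·lx·mx = 6; T = 6/2.306 = 2.60191…
r ≈ ln(R0)/T = ln(2.306)/2.60191… = 0.32112… → 0.321

0.321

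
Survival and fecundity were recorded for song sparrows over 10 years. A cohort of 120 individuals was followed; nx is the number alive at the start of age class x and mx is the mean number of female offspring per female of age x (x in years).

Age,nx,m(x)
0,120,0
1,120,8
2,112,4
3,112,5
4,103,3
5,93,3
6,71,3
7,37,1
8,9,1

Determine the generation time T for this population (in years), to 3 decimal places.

lx = nx/n0 = nx/120: 1, 1, 0.93333…, 0.93333…, 0.85833…, 0.775, 0.59167…, 0.30833…, 0.075
lx·mx: 0, 8, 3.733333…, 4.666667…, 2.575…, 2.325, 1.775…, 0.308333…, 0.075 → R0 = 23.458333…
x·lx·mx: 0, 8, 7.466667…, 14…, 10.3…, 11.625, 10.65…, 2.158333…, 0.6 → Σ = 64.8…
T = 64.8… / 23.458333… = 2.762345… → 2.762

2.762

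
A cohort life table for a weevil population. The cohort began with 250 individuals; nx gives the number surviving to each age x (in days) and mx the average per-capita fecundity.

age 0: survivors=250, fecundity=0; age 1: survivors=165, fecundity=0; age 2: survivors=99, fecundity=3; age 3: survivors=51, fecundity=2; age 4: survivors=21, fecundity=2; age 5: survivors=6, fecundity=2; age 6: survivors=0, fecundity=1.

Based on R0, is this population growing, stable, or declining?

growing

lx = nx/n0 = nx/250: 1, 0.66, 0.396, 0.204, 0.084, 0.024, 0
R0 = Σ lx·mx = 0 + 0 + 1.188 + 0.408 + 0.168 + 0.048 + 0 = 1.812
R0 > 1, so the population is growing.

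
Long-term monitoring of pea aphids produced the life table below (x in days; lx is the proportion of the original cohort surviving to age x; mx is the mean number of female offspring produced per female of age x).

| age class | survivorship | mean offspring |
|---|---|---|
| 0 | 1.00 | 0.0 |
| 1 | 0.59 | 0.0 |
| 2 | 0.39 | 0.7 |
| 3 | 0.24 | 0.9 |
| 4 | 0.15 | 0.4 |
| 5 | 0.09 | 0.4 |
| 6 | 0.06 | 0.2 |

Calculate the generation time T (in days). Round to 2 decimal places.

2.82

lx·mx: 0, 0, 0.273, 0.216, 0.06, 0.036, 0.012 → R0 = 0.597
x·lx·mx: 0, 0, 0.546, 0.648, 0.24, 0.18, 0.072 → Σ = 1.686
T = 1.686 / 0.597 = 2.824121… → 2.82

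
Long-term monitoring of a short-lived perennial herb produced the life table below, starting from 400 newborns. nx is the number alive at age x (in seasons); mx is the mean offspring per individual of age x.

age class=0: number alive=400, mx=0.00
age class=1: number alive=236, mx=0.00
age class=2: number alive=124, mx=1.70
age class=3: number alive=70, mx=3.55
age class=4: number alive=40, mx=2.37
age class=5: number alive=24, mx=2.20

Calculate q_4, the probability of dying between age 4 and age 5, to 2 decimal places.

lx = nx/n0 = nx/400: 1, 0.59, 0.31, 0.175, 0.1, 0.06
q_4 = (l_4 − l_5) / l_4 = (0.1 − 0.06) / 0.1
     = 0.04 / 0.1 = 0.4 → 0.40

0.40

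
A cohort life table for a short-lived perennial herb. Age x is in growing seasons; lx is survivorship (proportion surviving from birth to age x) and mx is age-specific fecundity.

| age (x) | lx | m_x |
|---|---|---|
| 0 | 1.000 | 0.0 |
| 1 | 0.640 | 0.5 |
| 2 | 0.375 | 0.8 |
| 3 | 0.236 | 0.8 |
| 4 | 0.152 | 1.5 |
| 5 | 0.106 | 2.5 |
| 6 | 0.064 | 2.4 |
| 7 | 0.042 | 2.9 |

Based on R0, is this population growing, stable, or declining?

growing

R0 = Σ lx·mx = 0 + 0.32 + 0.3 + 0.1888 + 0.228 + 0.265 + 0.1536 + 0.1218 = 1.5772
R0 > 1, so the population is growing.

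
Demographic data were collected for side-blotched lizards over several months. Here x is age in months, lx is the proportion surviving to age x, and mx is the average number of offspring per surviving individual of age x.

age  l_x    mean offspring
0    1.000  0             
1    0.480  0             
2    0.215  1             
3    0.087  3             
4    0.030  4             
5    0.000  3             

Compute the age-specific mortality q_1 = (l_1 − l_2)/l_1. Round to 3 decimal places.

q_1 = (l_1 − l_2) / l_1 = (0.48 − 0.215) / 0.48
     = 0.265 / 0.48 = 0.552083… → 0.552

0.552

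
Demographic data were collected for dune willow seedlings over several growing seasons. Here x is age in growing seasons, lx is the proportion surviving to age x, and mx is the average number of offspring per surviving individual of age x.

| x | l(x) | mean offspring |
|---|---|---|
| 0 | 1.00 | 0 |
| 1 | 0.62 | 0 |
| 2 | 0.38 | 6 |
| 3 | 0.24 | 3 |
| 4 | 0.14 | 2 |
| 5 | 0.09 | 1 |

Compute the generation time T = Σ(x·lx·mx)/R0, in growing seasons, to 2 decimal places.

lx·mx: 0, 0, 2.28, 0.72, 0.28, 0.09 → R0 = 3.37
x·lx·mx: 0, 0, 4.56, 2.16, 1.12, 0.45 → Σ = 8.29
T = 8.29 / 3.37 = 2.459941… → 2.46

2.46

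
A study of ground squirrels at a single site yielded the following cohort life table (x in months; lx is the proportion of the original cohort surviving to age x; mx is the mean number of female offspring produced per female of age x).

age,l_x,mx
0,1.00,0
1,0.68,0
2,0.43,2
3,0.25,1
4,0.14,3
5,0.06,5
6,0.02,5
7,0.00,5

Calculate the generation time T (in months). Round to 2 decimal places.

3.24

lx·mx: 0, 0, 0.86, 0.25, 0.42, 0.3, 0.1, 0 → R0 = 1.93
x·lx·mx: 0, 0, 1.72, 0.75, 1.68, 1.5, 0.6, 0 → Σ = 6.25
T = 6.25 / 1.93 = 3.238342… → 3.24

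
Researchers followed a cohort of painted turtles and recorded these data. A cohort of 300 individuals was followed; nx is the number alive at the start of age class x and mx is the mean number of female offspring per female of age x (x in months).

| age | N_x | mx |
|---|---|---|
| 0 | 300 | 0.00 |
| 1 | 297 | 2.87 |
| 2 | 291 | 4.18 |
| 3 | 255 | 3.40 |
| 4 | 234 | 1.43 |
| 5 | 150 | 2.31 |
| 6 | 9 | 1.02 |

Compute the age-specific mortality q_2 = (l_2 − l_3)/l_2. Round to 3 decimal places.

0.124

lx = nx/n0 = nx/300: 1, 0.99, 0.97, 0.85, 0.78, 0.5, 0.03
q_2 = (l_2 − l_3) / l_2 = (0.97 − 0.85) / 0.97
     = 0.12 / 0.97 = 0.123711… → 0.124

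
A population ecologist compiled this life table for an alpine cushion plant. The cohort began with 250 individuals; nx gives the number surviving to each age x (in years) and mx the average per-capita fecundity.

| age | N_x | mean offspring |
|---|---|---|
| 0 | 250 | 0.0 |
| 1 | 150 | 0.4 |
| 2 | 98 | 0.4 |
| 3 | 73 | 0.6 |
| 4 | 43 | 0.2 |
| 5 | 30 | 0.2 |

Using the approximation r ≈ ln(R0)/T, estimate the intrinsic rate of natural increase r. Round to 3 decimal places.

lx = nx/n0 = nx/250: 1, 0.6, 0.392, 0.292, 0.172, 0.12
R0 = Σ lx·mx = 0 + 0.24 + 0.1568 + 0.1752 + 0.0344 + 0.024 = 0.6304
Σ x·lx·mx = 1.3368; T = 1.3368/0.6304 = 2.12056…
r ≈ ln(R0)/T = ln(0.6304)/2.12056… = -0.21758… → -0.218

-0.218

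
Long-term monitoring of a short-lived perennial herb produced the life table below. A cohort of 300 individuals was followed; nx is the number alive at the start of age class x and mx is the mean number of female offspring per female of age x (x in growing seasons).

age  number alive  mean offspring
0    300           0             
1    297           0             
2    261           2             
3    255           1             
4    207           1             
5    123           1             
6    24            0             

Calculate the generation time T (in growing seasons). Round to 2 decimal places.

lx = nx/n0 = nx/300: 1, 0.99, 0.87, 0.85, 0.69, 0.41, 0.08
lx·mx: 0, 0, 1.74, 0.85, 0.69, 0.41, 0 → R0 = 3.69
x·lx·mx: 0, 0, 3.48, 2.55, 2.76, 2.05, 0 → Σ = 10.84
T = 10.84 / 3.69 = 2.937669… → 2.94

2.94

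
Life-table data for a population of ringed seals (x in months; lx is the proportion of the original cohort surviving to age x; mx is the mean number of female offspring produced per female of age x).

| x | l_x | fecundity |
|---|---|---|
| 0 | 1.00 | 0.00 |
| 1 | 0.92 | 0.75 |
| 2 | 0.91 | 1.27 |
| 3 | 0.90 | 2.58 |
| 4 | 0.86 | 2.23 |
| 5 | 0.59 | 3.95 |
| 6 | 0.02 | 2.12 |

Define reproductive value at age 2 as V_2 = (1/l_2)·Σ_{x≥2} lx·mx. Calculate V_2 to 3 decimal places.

8.537

lx·mx for x ≥ 2: 1.1557, 2.322, 1.9178, 2.3305, 0.0424 → sum = 7.7684
V_2 = 7.7684 / l_2 = 7.7684 / 0.91 = 8.536703… → 8.537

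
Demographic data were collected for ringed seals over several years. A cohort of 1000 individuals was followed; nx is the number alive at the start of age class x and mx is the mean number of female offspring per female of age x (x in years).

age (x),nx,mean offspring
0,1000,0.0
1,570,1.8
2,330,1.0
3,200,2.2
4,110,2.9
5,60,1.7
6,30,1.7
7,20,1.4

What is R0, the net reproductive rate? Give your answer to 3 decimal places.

2.296

lx = nx/n0 = nx/1000: 1, 0.57, 0.33, 0.2, 0.11, 0.06, 0.03, 0.02
lx·mx by age: 0, 1.026, 0.33, 0.44, 0.319, 0.102, 0.051, 0.028
R0 = Σ lx·mx = 2.296 → 2.296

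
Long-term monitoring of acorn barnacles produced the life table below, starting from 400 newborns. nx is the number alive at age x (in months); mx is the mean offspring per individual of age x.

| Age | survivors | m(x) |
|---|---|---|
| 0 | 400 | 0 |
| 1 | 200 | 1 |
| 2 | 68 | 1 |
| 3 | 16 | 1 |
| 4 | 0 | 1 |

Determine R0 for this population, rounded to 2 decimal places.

lx = nx/n0 = nx/400: 1, 0.5, 0.17, 0.04, 0
lx·mx by age: 0, 0.5, 0.17, 0.04, 0
R0 = Σ lx·mx = 0.71 → 0.71

0.71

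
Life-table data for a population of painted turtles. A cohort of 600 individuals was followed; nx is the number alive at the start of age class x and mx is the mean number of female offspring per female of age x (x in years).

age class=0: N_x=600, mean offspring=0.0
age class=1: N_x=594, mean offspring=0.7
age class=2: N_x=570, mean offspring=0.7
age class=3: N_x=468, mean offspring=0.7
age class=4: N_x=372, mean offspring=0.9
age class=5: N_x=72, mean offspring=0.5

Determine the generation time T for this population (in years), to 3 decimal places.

2.456

lx = nx/n0 = nx/600: 1, 0.99, 0.95, 0.78, 0.62, 0.12
lx·mx: 0, 0.693, 0.665, 0.546, 0.558, 0.06 → R0 = 2.522
x·lx·mx: 0, 0.693, 1.33, 1.638, 2.232, 0.3 → Σ = 6.193
T = 6.193 / 2.522 = 2.455591… → 2.456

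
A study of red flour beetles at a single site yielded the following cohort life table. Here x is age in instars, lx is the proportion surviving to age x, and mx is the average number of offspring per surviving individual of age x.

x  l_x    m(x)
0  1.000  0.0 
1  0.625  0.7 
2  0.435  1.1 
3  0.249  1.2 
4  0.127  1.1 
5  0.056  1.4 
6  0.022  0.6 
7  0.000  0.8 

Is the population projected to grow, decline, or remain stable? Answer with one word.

R0 = Σ lx·mx = 0 + 0.4375 + 0.4785 + 0.2988 + 0.1397 + 0.0784 + 0.0132 + 0 = 1.4461
R0 > 1, so the population is growing.

growing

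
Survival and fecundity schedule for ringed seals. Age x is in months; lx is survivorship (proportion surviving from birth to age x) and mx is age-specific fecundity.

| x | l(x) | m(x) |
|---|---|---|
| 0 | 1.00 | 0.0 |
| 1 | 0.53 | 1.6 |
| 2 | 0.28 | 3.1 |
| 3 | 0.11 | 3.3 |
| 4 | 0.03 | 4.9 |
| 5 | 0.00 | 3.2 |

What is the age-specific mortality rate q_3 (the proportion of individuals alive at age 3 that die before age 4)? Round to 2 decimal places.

q_3 = (l_3 − l_4) / l_3 = (0.11 − 0.03) / 0.11
     = 0.08 / 0.11 = 0.727273… → 0.73

0.73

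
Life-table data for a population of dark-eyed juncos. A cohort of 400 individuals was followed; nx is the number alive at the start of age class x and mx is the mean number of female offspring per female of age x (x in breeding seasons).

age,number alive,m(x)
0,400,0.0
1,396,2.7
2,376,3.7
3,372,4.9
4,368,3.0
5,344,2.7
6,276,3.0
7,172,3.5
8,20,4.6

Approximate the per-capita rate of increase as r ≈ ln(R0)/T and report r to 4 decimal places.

0.8241

lx = nx/n0 = nx/400: 1, 0.99, 0.94, 0.93, 0.92, 0.86, 0.69, 0.43, 0.05
R0 = Σ lx·mx = 0 + 2.673 + 3.478 + 4.557 + 2.76 + 2.322 + 2.07 + 1.505 + 0.23 = 19.595
Σ x·lx·mx = 70.745; T = 70.745/19.595 = 3.61036…
r ≈ ln(R0)/T = ln(19.595)/3.61036… = 0.824094… → 0.8241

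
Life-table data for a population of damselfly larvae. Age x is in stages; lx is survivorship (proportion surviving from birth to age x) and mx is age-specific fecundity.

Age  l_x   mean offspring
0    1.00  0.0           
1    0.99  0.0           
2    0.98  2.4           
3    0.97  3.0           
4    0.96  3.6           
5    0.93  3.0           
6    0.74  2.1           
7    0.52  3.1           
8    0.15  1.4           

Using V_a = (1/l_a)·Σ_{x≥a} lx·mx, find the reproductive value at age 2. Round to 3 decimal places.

15.188

lx·mx for x ≥ 2: 2.352, 2.91, 3.456, 2.79, 1.554, 1.612, 0.21 → sum = 14.884
V_2 = 14.884 / l_2 = 14.884 / 0.98 = 15.187755… → 15.188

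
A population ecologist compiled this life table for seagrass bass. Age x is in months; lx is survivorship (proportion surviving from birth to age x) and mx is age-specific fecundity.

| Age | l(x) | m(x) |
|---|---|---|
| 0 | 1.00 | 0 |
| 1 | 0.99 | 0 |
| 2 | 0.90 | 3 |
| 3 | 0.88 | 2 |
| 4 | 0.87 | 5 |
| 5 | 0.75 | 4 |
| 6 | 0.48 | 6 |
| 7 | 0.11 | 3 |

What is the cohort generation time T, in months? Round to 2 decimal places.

4.17

lx·mx: 0, 0, 2.7, 1.76, 4.35, 3, 2.88, 0.33 → R0 = 15.02
x·lx·mx: 0, 0, 5.4, 5.28, 17.4, 15, 17.28, 2.31 → Σ = 62.67
T = 62.67 / 15.02 = 4.172437… → 4.17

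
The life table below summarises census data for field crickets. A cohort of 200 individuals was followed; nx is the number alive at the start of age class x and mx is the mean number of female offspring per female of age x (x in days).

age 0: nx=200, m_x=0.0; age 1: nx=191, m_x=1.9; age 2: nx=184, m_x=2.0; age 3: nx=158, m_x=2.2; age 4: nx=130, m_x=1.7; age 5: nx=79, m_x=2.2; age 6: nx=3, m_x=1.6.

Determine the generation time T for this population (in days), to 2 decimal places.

2.65

lx = nx/n0 = nx/200: 1, 0.955, 0.92, 0.79, 0.65, 0.395, 0.015
lx·mx: 0, 1.8145, 1.84, 1.738, 1.105, 0.869, 0.024 → R0 = 7.3905
x·lx·mx: 0, 1.8145, 3.68, 5.214, 4.42, 4.345, 0.144 → Σ = 19.6175
T = 19.6175 / 7.3905 = 2.654421… → 2.65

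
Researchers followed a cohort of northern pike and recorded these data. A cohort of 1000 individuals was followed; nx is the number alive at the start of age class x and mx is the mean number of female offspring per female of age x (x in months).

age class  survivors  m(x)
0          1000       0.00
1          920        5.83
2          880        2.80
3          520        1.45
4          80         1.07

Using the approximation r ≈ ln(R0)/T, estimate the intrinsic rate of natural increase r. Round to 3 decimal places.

lx = nx/n0 = nx/1000: 1, 0.92, 0.88, 0.52, 0.08
R0 = Σ lx·mx = 0 + 5.3636 + 2.464 + 0.754 + 0.0856 = 8.6672
Σ x·lx·mx = 12.896; T = 12.896/8.6672 = 1.48791…
r ≈ ln(R0)/T = ln(8.6672)/1.48791… = 1.4514… → 1.451

1.451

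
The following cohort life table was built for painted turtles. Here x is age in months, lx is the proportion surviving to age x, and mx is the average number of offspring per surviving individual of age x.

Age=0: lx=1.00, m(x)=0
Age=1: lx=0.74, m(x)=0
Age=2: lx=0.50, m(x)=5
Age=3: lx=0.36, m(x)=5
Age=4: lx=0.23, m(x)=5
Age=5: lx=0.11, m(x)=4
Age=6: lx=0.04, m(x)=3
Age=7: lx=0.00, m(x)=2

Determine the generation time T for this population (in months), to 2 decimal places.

lx·mx: 0, 0, 2.5, 1.8, 1.15, 0.44, 0.12, 0 → R0 = 6.01
x·lx·mx: 0, 0, 5, 5.4, 4.6, 2.2, 0.72, 0 → Σ = 17.92
T = 17.92 / 6.01 = 2.981697… → 2.98

2.98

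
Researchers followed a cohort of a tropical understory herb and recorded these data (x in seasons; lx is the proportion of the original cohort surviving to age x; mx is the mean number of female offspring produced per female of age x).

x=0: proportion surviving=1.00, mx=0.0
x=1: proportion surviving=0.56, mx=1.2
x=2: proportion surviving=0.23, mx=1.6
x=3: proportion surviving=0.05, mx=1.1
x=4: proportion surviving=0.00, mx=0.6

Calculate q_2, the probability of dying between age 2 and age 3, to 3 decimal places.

0.783

q_2 = (l_2 − l_3) / l_2 = (0.23 − 0.05) / 0.23
     = 0.18 / 0.23 = 0.782609… → 0.783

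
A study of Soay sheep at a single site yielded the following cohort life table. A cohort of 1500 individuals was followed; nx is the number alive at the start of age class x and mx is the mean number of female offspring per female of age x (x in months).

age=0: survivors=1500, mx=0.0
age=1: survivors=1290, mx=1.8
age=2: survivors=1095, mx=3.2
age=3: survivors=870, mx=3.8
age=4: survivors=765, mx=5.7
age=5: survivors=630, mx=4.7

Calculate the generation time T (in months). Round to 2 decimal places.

3.13

lx = nx/n0 = nx/1500: 1, 0.86, 0.73, 0.58, 0.51, 0.42
lx·mx: 0, 1.548, 2.336, 2.204, 2.907, 1.974 → R0 = 10.969
x·lx·mx: 0, 1.548, 4.672, 6.612, 11.628, 9.87 → Σ = 34.33
T = 34.33 / 10.969 = 3.129729… → 3.13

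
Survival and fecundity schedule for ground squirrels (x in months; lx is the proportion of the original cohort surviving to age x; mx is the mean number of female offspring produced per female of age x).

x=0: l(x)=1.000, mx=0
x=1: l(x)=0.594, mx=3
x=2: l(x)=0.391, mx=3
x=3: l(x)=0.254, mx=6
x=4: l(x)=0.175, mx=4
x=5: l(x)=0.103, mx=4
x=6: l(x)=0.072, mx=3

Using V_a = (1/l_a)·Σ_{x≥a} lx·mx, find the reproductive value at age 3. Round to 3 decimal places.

11.228

lx·mx for x ≥ 3: 1.524, 0.7, 0.412, 0.216 → sum = 2.852
V_3 = 2.852 / l_3 = 2.852 / 0.254 = 11.228346… → 11.228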